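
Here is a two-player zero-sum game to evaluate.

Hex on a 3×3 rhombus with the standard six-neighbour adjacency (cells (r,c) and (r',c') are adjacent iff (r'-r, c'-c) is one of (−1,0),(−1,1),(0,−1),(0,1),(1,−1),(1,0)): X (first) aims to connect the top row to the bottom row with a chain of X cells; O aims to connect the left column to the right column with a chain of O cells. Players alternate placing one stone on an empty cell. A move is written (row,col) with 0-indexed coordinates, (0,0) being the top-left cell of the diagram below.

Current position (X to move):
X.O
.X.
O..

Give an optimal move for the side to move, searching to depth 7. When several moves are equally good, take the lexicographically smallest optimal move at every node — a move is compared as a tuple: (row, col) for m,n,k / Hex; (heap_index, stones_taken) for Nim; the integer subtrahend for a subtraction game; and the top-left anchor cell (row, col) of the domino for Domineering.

X's best at [X.O/.X./O..]: (1,2)

p1 X@[X.O/.X./O..]: (0,1)[XXO/.X./O..]-1 (1,0)[X.O/XX./O..]-1 (1,2)[X.O/.XX/O..]+1* (2,1)[X.O/.X./OX.]+1 (2,2)[X.O/.X./O.X]+1
p2 O@[X.O/.XX/O..]: (0,1)[XOO/.XX/O..]-1* (1,0)[X.O/OXX/O..]-1 (2,1)[X.O/.XX/OO.]-1 (2,2)[X.O/.XX/O.O]-1
p3 X@[XOO/.XX/O..]: (1,0)[XOO/XXX/O..]+1* (2,1)[XOO/.XX/OX.]-1 (2,2)[XOO/.XX/O.X]-1
p4 O@[XOO/XXX/O..]: (2,1)[XOO/XXX/OO.]-1* (2,2)[XOO/XXX/O.O]-1
p5 X@[XOO/XXX/OO.]: (2,2)[XOO/XXX/OOX]+1*
p6 O@[XOO/XXX/OOX] terminal -1; root [X.O/.X./O..] d7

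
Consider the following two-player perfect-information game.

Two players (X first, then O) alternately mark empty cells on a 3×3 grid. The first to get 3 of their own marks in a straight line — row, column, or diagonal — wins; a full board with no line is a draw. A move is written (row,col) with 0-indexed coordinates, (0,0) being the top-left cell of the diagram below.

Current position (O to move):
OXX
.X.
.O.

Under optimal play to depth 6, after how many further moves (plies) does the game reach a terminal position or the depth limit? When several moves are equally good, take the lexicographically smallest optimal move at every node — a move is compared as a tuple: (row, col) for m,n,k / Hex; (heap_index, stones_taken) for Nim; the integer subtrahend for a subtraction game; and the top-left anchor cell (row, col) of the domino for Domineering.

PV length from [OXX/.X./.O.]: 3 plies

ply 1, O at OXX/.X./.O. | (1,0)=-1→OXX/OX./.O.; (1,2)=-1→OXX/.XO/.O.; (2,0)=+1→OXX/.X./OO.*; (2,2)=-1→OXX/.X./.OO
ply 2, X at OXX/.X./OO. | (1,0)=-1→OXX/XX./OO.*; (1,2)=-1→OXX/.XX/OO.; (2,2)=-1→OXX/.X./OOX
ply 3, O at OXX/XX./OO. | (1,2)=+0→OXX/XXO/OO.; (2,2)=+1→OXX/XX./OOO*
ply 4: OXX/XX./OOO is terminal -1 (X); from OXX/.X./.O. depth 6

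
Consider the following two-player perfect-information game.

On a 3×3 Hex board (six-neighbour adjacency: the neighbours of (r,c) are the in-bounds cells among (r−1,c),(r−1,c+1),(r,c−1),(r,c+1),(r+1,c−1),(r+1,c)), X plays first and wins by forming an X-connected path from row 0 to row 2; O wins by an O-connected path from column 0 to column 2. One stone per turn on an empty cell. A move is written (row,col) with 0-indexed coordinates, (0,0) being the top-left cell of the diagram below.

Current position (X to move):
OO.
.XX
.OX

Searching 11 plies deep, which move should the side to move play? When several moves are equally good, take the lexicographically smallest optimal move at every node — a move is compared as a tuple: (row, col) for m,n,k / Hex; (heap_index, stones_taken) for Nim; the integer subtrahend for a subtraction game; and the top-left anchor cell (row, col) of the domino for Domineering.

ply 1, X at OO./.XX/.OX | (0,2)=+1→OOX/.XX/.OX*; (1,0)=-1→OO./XXX/.OX; (2,0)=-1→OO./.XX/XOX
ply 2: OOX/.XX/.OX is terminal -1 (O); from OO./.XX/.OX depth 11

X's best at [OO./.XX/.OX]: (0,2)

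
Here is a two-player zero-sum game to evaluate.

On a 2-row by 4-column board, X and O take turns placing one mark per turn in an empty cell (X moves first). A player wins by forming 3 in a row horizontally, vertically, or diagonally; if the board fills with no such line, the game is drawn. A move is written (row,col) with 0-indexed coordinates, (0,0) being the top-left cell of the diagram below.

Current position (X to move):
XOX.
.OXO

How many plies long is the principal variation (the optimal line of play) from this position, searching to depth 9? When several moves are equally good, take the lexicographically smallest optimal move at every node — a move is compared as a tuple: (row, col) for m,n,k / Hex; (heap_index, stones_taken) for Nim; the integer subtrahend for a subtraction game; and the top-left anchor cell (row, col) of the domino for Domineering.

PV length from [XOX./.OXO]: 2 plies

[XOX./.OXO] X move#1: (0,3):+0/XOXX/.OXO*, (1,0):+0/XOX./XOXO
[XOXX/.OXO] O move#2: (1,0):+0/XOXX/OOXO*
[XOXX/OOXO] end (terminal +0, X#3); searched XOX./.OXO to 9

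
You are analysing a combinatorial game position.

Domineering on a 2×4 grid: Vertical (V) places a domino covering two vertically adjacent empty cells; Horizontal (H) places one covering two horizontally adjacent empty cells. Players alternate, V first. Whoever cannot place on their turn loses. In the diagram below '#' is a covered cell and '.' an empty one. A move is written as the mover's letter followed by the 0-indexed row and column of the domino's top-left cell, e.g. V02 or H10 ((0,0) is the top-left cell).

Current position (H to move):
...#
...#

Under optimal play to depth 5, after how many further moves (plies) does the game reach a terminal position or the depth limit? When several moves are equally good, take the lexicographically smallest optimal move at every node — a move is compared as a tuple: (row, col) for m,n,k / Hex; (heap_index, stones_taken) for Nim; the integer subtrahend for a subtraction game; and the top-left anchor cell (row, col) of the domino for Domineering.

[...#/...#] H move#1: H00:+1/##.#/...#*, H01:+1/.###/...#, H10:+1/...#/##.#, H11:+1/...#/.###
[##.#/...#] V move#2: V02:-1/####/..##*
[####/..##] H move#3: H10:+1/####/####*
[####/####] end (terminal -1, V#4); searched ...#/...# to 5

PV length from [...#/...#]: 3 plies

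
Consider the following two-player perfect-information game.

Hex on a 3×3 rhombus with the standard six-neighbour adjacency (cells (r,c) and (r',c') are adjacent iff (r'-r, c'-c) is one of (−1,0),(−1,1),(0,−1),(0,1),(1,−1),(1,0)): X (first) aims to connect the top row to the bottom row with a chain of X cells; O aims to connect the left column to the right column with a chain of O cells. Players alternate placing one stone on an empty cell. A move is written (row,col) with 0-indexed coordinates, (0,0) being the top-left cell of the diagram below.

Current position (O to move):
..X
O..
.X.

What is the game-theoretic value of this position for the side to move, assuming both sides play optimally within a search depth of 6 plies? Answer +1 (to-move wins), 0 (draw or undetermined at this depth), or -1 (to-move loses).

ply 1, O at ..X/O../.X. | (0,0)=-1→O.X/O../.X.*; (0,1)=-1→.OX/O../.X.; (1,1)=-1→..X/OO./.X.; (1,2)=-1→..X/O.O/.X.; (2,0)=-1→..X/O../OX.; (2,2)=-1→..X/O../.XO
ply 2, X at O.X/O../.X. | (0,1)=+1→OXX/O../.X.*; (1,1)=+1→O.X/OX./.X.; (1,2)=+1→O.X/O.X/.X.; (2,0)=+1→O.X/O../XX.; (2,2)=+1→O.X/O../.XX
ply 3, O at OXX/O../.X. | (1,1)=-1→OXX/OO./.X.*; (1,2)=-1→OXX/O.O/.X.; (2,0)=-1→OXX/O../OX.; (2,2)=-1→OXX/O../.XO
ply 4, X at OXX/OO./.X. | (1,2)=+1→OXX/OOX/.X.*; (2,0)=-1→OXX/OO./XX.; (2,2)=-1→OXX/OO./.XX
ply 5: OXX/OOX/.X. is terminal -1 (O); from ..X/O../.X. depth 6

value(..X/O../.X., O) = -1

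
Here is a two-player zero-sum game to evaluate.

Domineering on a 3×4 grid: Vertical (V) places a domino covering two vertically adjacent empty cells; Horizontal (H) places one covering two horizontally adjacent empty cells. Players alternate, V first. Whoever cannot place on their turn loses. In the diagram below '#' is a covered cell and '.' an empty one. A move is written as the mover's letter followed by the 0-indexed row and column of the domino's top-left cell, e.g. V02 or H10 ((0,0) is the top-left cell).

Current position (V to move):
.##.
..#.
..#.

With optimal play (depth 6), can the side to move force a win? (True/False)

p1 V@[.##./..#./..#.]: V00[###./#.#./..#.]+1* V03[.###/..##/..#.]-1 V10[.##./#.#./#.#.]+1 V11[.##./.##./.##.]+1 V13[.##./..##/..##]-1
p2 H@[###./#.#./..#.]: H20[###./#.#./###.]-1*
p3 V@[###./#.#./###.]: V03[####/#.##/###.]+1* V13[###./#.##/####]+1
p4 H@[####/#.##/###.] terminal -1; root [.##./..#./..#.] d6

V winning at [.##./..#./..#.]: True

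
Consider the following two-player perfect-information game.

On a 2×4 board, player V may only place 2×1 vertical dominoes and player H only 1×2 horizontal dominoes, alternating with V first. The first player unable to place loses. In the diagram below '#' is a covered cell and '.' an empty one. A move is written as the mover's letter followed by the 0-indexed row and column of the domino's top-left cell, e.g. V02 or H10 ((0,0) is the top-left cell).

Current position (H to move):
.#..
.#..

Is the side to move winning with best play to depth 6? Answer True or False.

H winning at [.#../.#..]: True

[.#../.#..] H move#1: H02:+1/.###/.#..*, H12:+1/.#../.###
[.###/.#..] V move#2: V00:-1/####/##..*
[####/##..] H move#3: H12:+1/####/####*
[####/####] end (terminal -1, V#4); searched .#../.#.. to 6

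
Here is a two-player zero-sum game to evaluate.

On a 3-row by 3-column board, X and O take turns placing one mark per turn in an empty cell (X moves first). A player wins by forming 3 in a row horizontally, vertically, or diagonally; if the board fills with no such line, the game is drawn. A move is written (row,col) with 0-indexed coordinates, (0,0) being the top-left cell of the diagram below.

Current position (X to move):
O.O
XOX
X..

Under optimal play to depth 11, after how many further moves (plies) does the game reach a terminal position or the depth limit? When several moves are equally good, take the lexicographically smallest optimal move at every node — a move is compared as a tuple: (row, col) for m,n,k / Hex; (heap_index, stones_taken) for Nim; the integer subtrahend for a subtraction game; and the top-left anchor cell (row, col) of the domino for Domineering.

PV length from [O.O/XOX/X..]: 2 plies

[O.O/XOX/X..] X move#1: (0,1):-1/OXO/XOX/X..*, (2,1):-1/O.O/XOX/XX., (2,2):-1/O.O/XOX/X.X
[OXO/XOX/X..] O move#2: (2,1):+0/OXO/XOX/XO., (2,2):+1/OXO/XOX/X.O*
[OXO/XOX/X.O] end (terminal -1, X#3); searched O.O/XOX/X.. to 11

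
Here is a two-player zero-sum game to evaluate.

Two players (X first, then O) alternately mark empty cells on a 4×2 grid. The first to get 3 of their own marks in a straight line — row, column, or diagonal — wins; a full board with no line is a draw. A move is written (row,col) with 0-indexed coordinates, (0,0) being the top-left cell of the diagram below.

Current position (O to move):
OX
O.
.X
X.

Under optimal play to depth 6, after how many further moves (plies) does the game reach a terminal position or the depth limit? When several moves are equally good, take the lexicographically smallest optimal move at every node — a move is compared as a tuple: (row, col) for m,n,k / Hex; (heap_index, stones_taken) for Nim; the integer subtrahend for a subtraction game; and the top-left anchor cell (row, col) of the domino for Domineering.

ply 1, O at OX/O./.X/X. | (1,1)=+0→OX/OO/.X/X.; (2,0)=+1→OX/O./OX/X.*; (3,1)=-1→OX/O./.X/XO
ply 2: OX/O./OX/X. is terminal -1 (X); from OX/O./.X/X. depth 6

PV length from [OX/O./.X/X.]: 1 ply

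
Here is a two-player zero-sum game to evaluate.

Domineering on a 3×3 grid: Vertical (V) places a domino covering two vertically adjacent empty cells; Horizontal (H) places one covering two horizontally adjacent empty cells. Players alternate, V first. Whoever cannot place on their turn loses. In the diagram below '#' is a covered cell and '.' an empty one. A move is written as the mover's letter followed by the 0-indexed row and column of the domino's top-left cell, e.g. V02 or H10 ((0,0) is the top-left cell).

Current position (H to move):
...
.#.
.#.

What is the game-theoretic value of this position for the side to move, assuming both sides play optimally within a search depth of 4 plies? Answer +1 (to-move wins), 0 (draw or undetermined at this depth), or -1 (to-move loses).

value(.../.#./.#., H) = -1

ply 1, H at .../.#./.#. | H00=-1→##./.#./.#.*; H01=-1→.##/.#./.#.
ply 2, V at ##./.#./.#. | V02=+1→###/.##/.#.*; V10=+1→##./##./##.; V12=+1→##./.##/.##
ply 3: ###/.##/.#. is terminal -1 (H); from .../.#./.#. depth 4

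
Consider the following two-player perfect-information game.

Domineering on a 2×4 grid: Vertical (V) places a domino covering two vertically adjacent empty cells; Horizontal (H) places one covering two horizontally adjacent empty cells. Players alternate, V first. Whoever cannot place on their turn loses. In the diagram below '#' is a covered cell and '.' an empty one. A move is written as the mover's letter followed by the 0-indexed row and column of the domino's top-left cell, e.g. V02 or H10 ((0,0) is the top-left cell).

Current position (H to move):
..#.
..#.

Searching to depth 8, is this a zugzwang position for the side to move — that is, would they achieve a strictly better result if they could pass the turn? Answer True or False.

zugzwang(..#./..#., H) = False

[..#./..#.] H move#1: H00:+1/###./..#.*, H10:+1/..#./###.
[###./..#.] V move#2: V03:-1/####/..##*
[####/..##] H move#3: H10:+1/####/####*
[####/####] end (terminal -1, V#4); searched ..#./..#. to 8
if H skipped the turn, V would face:
~ [..#./..#.] V move#1: V00:+1/#.#./#.#.*, V01:+1/.##./.##., V03:-1/..##/..##
~ [#.#./#.#.] end (terminal -1, H#2); searched ..#./..#. to 8
compare (H): move=+1 vs pass=-1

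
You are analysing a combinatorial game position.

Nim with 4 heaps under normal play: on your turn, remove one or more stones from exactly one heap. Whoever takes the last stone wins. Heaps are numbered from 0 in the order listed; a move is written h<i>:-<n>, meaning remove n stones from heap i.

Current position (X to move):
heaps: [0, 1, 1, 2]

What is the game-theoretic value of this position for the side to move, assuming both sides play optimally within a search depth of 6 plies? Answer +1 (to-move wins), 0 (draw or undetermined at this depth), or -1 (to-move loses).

value((0,1,1,2), X) = +1

[(0,1,1,2)] X move#1: h1:-1:-1/(0,0,1,2), h2:-1:-1/(0,1,0,2), h3:-1:-1/(0,1,1,1), h3:-2:+1/(0,1,1,0)*
[(0,1,1,0)] O move#2: h1:-1:-1/(0,0,1,0)*, h2:-1:-1/(0,1,0,0)
[(0,0,1,0)] X move#3: h2:-1:+1/(0,0,0,0)*
[(0,0,0,0)] end (terminal -1, O#4); searched (0,1,1,2) to 6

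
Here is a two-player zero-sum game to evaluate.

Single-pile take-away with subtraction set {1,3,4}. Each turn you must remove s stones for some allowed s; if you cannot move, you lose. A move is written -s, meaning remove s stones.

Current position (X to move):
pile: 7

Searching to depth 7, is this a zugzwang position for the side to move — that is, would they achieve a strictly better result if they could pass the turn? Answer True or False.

p1 X@[7]: -1[6]-1* -3[4]-1 -4[3]-1
p2 O@[6]: -1[5]-1 -3[3]-1 -4[2]+1*
p3 X@[2]: -1[1]-1*
p4 O@[1]: -1[0]+1*
p5 X@[0] terminal -1; root [7] d7
suppose X passes — search the same position with O to move:
pass> p1 O@[7]: -1[6]-1* -3[4]-1 -4[3]-1
pass> p2 X@[6]: -1[5]-1 -3[3]-1 -4[2]+1*
pass> p3 O@[2]: -1[1]-1*
pass> p4 X@[1]: -1[0]+1*
pass> p5 O@[0] terminal -1; root [7] d7
for X: play -1, pass +1

zugzwang(7, X) = True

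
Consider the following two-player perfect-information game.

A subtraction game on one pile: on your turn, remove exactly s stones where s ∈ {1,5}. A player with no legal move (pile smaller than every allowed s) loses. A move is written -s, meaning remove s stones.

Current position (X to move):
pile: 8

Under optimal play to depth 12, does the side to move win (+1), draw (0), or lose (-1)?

[8] X move#1: -1:-1/7*, -5:-1/3
[7] O move#2: -1:+1/6*, -5:+1/2
[6] X move#3: -1:-1/5*, -5:-1/1
[5] O move#4: -1:+1/4*, -5:+1/0
[4] X move#5: -1:-1/3*
[3] O move#6: -1:+1/2*
[2] X move#7: -1:-1/1*
[1] O move#8: -1:+1/0*
[0] end (terminal -1, X#9); searched 8 to 12

value(8, X) = -1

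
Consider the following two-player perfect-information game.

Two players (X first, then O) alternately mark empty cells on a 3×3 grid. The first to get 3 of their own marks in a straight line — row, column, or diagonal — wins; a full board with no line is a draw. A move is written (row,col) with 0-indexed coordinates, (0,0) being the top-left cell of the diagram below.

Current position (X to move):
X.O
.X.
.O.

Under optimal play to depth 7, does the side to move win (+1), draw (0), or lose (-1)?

value(X.O/.X./.O., X) = +1

[X.O/.X./.O.] X move#1: (0,1):-1/XXO/.X./.O., (1,0):+1/X.O/XX./.O.*, (1,2):+1/X.O/.XX/.O., (2,0):+1/X.O/.X./XO., (2,2):+1/X.O/.X./.OX
[X.O/XX./.O.] O move#2: (0,1):-1/XOO/XX./.O.*, (1,2):-1/X.O/XXO/.O., (2,0):-1/X.O/XX./OO., (2,2):-1/X.O/XX./.OO
[XOO/XX./.O.] X move#3: (1,2):+1/XOO/XXX/.O.*, (2,0):+1/XOO/XX./XO., (2,2):+1/XOO/XX./.OX
[XOO/XXX/.O.] end (terminal -1, O#4); searched X.O/.X./.O. to 7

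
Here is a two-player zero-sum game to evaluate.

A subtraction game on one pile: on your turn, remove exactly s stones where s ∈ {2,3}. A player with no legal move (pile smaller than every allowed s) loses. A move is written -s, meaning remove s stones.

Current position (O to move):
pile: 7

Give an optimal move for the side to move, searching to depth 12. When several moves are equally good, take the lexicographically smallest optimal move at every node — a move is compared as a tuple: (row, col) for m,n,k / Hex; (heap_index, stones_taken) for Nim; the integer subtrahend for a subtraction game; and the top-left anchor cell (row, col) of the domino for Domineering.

ply 1, O at 7 | -2=+1→5*; -3=-1→4
ply 2, X at 5 | -2=-1→3*; -3=-1→2
ply 3, O at 3 | -2=+1→1*; -3=+1→0
ply 4: 1 is terminal -1 (X); from 7 depth 12

O's best at [7]: -2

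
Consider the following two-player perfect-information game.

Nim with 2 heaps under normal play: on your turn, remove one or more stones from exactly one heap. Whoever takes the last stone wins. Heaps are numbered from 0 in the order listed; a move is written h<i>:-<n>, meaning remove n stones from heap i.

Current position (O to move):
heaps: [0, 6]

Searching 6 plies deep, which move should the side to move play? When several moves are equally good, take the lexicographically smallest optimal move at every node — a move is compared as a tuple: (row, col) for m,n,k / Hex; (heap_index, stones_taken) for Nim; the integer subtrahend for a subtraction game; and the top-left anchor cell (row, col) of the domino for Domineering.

O's best at [(0,6)]: h1:-6

[(0,6)] O move#1: h1:-1:-1/(0,5), h1:-2:-1/(0,4), h1:-3:-1/(0,3), h1:-4:-1/(0,2), h1:-5:-1/(0,1), h1:-6:+1/(0,0)*
[(0,0)] end (terminal -1, X#2); searched (0,6) to 6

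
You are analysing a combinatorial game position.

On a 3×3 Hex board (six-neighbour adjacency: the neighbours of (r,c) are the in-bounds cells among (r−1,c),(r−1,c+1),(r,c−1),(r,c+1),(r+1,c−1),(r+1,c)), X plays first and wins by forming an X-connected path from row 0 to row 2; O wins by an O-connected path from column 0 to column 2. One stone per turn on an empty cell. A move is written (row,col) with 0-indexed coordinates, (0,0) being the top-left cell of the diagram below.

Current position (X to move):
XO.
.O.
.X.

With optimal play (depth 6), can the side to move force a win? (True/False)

X winning at [XO./.O./.X.]: False

[XO./.O./.X.] X move#1: (0,2):-1/XOX/.O./.X.*, (1,0):-1/XO./XO./.X., (1,2):-1/XO./.OX/.X., (2,0):-1/XO./.O./XX., (2,2):-1/XO./.O./.XX
[XOX/.O./.X.] O move#2: (1,0):-1/XOX/OO./.X., (1,2):+1/XOX/.OO/.X.*, (2,0):-1/XOX/.O./OX., (2,2):-1/XOX/.O./.XO
[XOX/.OO/.X.] X move#3: (1,0):-1/XOX/XOO/.X.*, (2,0):-1/XOX/.OO/XX., (2,2):-1/XOX/.OO/.XX
[XOX/XOO/.X.] O move#4: (2,0):+1/XOX/XOO/OX.*, (2,2):-1/XOX/XOO/.XO
[XOX/XOO/OX.] end (terminal -1, X#5); searched XO./.O./.X. to 6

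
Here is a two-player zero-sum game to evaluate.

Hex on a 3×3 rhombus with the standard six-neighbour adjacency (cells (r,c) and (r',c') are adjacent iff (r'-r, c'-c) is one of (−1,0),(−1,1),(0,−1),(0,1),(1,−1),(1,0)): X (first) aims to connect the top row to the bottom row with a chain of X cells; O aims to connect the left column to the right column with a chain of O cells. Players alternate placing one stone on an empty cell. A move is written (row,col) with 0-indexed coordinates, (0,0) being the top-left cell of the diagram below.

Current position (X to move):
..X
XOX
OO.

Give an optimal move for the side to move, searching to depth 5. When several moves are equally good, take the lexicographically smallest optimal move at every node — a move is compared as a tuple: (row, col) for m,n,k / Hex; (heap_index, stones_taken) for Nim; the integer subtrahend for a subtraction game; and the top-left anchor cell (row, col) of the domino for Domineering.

X's best at [..X/XOX/OO.]: (2,2)

[..X/XOX/OO.] X move#1: (0,0):-1/X.X/XOX/OO., (0,1):-1/.XX/XOX/OO., (2,2):+1/..X/XOX/OOX*
[..X/XOX/OOX] end (terminal -1, O#2); searched ..X/XOX/OO. to 5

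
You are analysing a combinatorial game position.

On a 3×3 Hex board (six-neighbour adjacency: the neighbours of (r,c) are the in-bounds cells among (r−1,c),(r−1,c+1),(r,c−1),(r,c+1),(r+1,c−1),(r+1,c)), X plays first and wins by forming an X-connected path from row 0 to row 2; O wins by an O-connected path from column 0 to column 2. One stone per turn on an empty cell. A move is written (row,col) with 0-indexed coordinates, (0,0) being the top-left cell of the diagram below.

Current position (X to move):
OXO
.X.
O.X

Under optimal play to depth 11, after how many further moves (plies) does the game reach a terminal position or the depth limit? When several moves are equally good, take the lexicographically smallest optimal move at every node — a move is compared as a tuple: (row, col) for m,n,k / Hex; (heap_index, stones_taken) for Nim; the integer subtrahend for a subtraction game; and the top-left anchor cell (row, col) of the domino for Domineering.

ply 1, X at OXO/.X./O.X | (1,0)=+1→OXO/XX./O.X*; (1,2)=+1→OXO/.XX/O.X; (2,1)=+1→OXO/.X./OXX
ply 2, O at OXO/XX./O.X | (1,2)=-1→OXO/XXO/O.X*; (2,1)=-1→OXO/XX./OOX
ply 3, X at OXO/XXO/O.X | (2,1)=+1→OXO/XXO/OXX*
ply 4: OXO/XXO/OXX is terminal -1 (O); from OXO/.X./O.X depth 11

PV length from [OXO/.X./O.X]: 3 plies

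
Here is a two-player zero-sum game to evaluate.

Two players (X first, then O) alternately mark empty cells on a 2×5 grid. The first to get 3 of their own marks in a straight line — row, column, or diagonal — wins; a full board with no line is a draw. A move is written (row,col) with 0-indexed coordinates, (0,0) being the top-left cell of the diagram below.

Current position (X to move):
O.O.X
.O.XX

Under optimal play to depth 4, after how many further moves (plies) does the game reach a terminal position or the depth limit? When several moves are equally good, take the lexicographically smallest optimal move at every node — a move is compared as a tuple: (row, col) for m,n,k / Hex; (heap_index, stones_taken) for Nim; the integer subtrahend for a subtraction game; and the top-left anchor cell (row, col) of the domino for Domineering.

p1 X@[O.O.X/.O.XX]: (0,1)[OXO.X/.O.XX]+0 (0,3)[O.OXX/.O.XX]-1 (1,0)[O.O.X/XO.XX]-1 (1,2)[O.O.X/.OXXX]+1*
p2 O@[O.O.X/.OXXX] terminal -1; root [O.O.X/.O.XX] d4

PV length from [O.O.X/.O.XX]: 1 ply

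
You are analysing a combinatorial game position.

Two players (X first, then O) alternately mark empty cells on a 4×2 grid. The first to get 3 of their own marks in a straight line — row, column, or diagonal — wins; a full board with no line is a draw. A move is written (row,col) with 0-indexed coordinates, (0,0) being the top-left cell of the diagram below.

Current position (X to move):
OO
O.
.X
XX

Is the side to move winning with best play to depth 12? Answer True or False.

X winning at [OO/O./.X/XX]: True

ply 1, X at OO/O./.X/XX | (1,1)=+1→OO/OX/.X/XX*; (2,0)=+0→OO/O./XX/XX
ply 2: OO/OX/.X/XX is terminal -1 (O); from OO/O./.X/XX depth 12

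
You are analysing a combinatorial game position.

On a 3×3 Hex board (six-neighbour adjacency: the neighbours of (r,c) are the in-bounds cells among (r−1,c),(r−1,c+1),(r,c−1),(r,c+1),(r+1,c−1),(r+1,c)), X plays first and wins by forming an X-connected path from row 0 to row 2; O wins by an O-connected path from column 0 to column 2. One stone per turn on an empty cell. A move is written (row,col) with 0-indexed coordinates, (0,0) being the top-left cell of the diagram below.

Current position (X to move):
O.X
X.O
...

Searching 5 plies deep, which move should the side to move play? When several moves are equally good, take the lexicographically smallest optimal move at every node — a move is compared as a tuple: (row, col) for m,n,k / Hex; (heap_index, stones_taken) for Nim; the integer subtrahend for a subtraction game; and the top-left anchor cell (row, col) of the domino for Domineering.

[O.X/X.O/...] X move#1: (0,1):-1/OXX/X.O/..., (1,1):+1/O.X/XXO/...*, (2,0):+1/O.X/X.O/X.., (2,1):-1/O.X/X.O/.X., (2,2):-1/O.X/X.O/..X
[O.X/XXO/...] O move#2: (0,1):-1/OOX/XXO/...*, (2,0):-1/O.X/XXO/O.., (2,1):-1/O.X/XXO/.O., (2,2):-1/O.X/XXO/..O
[OOX/XXO/...] X move#3: (2,0):+1/OOX/XXO/X..*, (2,1):+1/OOX/XXO/.X., (2,2):+1/OOX/XXO/..X
[OOX/XXO/X..] end (terminal -1, O#4); searched O.X/X.O/... to 5

X's best at [O.X/X.O/...]: (1,1)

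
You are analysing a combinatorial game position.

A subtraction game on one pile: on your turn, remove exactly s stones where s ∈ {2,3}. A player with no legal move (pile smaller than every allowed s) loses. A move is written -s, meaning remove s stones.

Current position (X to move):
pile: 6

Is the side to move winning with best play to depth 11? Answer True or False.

p1 X@[6]: -2[4]-1* -3[3]-1
p2 O@[4]: -2[2]-1 -3[1]+1*
p3 X@[1] terminal -1; root [6] d11

X winning at [6]: False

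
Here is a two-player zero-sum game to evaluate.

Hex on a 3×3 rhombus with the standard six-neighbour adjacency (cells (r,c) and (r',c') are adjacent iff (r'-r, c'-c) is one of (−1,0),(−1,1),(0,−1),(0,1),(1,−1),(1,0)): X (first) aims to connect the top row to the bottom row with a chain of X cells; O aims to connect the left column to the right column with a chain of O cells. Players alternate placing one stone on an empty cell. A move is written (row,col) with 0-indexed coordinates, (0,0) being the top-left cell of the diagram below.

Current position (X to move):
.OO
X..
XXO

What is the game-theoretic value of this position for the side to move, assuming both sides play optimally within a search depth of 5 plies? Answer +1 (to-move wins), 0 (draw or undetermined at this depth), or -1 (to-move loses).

ply 1, X at .OO/X../XXO | (0,0)=+1→XOO/X../XXO*; (1,1)=-1→.OO/XX./XXO; (1,2)=-1→.OO/X.X/XXO
ply 2: XOO/X../XXO is terminal -1 (O); from .OO/X../XXO depth 5

value(.OO/X../XXO, X) = +1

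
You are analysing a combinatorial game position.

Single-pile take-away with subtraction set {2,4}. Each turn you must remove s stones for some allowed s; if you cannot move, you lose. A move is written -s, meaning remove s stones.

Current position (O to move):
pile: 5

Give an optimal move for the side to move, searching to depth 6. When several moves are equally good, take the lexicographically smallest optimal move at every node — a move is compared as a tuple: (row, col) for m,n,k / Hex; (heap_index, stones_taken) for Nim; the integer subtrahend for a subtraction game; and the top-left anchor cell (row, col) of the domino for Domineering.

ply 1, O at 5 | -2=-1→3; -4=+1→1*
ply 2: 1 is terminal -1 (X); from 5 depth 6

O's best at [5]: -4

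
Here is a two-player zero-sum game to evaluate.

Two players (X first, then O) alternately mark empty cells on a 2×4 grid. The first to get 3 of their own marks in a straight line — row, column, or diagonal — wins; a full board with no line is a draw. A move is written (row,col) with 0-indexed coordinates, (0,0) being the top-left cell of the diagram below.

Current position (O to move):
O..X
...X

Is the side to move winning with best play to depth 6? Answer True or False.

O winning at [O..X/...X]: False

p1 O@[O..X/...X]: (0,1)[OO.X/...X]+0* (0,2)[O.OX/...X]+0 (1,0)[O..X/O..X]+0 (1,1)[O..X/.O.X]+0 (1,2)[O..X/..OX]+0
p2 X@[OO.X/...X]: (0,2)[OOXX/...X]+0* (1,0)[OO.X/X..X]-1 (1,1)[OO.X/.X.X]-1 (1,2)[OO.X/..XX]-1
p3 O@[OOXX/...X]: (1,0)[OOXX/O..X]+0* (1,1)[OOXX/.O.X]+0 (1,2)[OOXX/..OX]+0
p4 X@[OOXX/O..X]: (1,1)[OOXX/OX.X]+0* (1,2)[OOXX/O.XX]+0
p5 O@[OOXX/OX.X]: (1,2)[OOXX/OXOX]+0*
p6 X@[OOXX/OXOX] terminal +0; root [O..X/...X] d6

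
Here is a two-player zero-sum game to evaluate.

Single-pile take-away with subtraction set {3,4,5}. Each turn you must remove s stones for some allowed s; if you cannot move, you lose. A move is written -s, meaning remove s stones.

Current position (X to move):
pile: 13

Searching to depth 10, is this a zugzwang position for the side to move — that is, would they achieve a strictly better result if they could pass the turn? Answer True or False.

ply 1, X at 13 | -3=+1→10*; -4=+1→9; -5=+1→8
ply 2, O at 10 | -3=-1→7*; -4=-1→6; -5=-1→5
ply 3, X at 7 | -3=-1→4; -4=-1→3; -5=+1→2*
ply 4: 2 is terminal -1 (O); from 13 depth 10
suppose X passes — search the same position with O to move:
pass> ply 1, O at 13 | -3=+1→10*; -4=+1→9; -5=+1→8
pass> ply 2, X at 10 | -3=-1→7*; -4=-1→6; -5=-1→5
pass> ply 3, O at 7 | -3=-1→4; -4=-1→3; -5=+1→2*
pass> ply 4: 2 is terminal -1 (X); from 13 depth 10
for X: play +1, pass -1

zugzwang(13, X) = False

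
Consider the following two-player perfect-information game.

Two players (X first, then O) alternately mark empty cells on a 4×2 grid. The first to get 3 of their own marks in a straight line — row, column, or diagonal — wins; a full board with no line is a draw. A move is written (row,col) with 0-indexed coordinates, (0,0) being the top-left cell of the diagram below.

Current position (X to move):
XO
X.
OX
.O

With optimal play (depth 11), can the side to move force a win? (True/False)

X winning at [XO/X./OX/.O]: False

[XO/X./OX/.O] X move#1: (1,1):+0/XO/XX/OX/.O*, (3,0):+0/XO/X./OX/XO
[XO/XX/OX/.O] O move#2: (3,0):+0/XO/XX/OX/OO*
[XO/XX/OX/OO] end (terminal +0, X#3); searched XO/X./OX/.O to 11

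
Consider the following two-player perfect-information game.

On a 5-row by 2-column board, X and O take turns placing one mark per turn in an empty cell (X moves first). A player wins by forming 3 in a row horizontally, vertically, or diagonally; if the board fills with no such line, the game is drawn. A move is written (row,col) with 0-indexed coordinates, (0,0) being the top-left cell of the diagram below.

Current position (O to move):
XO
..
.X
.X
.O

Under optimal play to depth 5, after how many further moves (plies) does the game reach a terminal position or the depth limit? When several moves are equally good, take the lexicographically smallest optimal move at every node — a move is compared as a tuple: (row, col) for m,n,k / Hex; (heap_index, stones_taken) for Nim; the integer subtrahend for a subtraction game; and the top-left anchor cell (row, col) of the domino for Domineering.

p1 O@[XO/../.X/.X/.O]: (1,0)[XO/O./.X/.X/.O]-1 (1,1)[XO/.O/.X/.X/.O]+0* (2,0)[XO/../OX/.X/.O]-1 (3,0)[XO/../.X/OX/.O]-1 (4,0)[XO/../.X/.X/OO]-1
p2 X@[XO/.O/.X/.X/.O]: (1,0)[XO/XO/.X/.X/.O]+0* (2,0)[XO/.O/XX/.X/.O]+0 (3,0)[XO/.O/.X/XX/.O]+0 (4,0)[XO/.O/.X/.X/XO]+0
p3 O@[XO/XO/.X/.X/.O]: (2,0)[XO/XO/OX/.X/.O]+0* (3,0)[XO/XO/.X/OX/.O]-1 (4,0)[XO/XO/.X/.X/OO]-1
p4 X@[XO/XO/OX/.X/.O]: (3,0)[XO/XO/OX/XX/.O]+0* (4,0)[XO/XO/OX/.X/XO]+0
p5 O@[XO/XO/OX/XX/.O]: (4,0)[XO/XO/OX/XX/OO]+0*
p6 X@[XO/XO/OX/XX/OO] terminal +0; root [XO/../.X/.X/.O] d5

PV length from [XO/../.X/.X/.O]: 5 plies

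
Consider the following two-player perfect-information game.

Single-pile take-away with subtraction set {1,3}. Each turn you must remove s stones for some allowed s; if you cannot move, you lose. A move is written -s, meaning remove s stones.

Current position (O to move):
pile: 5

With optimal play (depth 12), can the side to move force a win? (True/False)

O winning at [5]: True

ply 1, O at 5 | -1=+1→4*; -3=+1→2
ply 2, X at 4 | -1=-1→3*; -3=-1→1
ply 3, O at 3 | -1=+1→2*; -3=+1→0
ply 4, X at 2 | -1=-1→1*
ply 5, O at 1 | -1=+1→0*
ply 6: 0 is terminal -1 (X); from 5 depth 12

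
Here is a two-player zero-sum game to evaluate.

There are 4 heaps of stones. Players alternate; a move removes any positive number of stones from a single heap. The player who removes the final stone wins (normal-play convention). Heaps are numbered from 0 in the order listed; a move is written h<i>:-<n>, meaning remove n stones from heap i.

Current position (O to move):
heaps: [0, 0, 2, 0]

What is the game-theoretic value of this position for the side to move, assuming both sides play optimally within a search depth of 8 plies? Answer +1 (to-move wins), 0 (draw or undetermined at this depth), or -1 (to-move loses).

ply 1, O at (0,0,2,0) | h2:-1=-1→(0,0,1,0); h2:-2=+1→(0,0,0,0)*
ply 2: (0,0,0,0) is terminal -1 (X); from (0,0,2,0) depth 8

value((0,0,2,0), O) = +1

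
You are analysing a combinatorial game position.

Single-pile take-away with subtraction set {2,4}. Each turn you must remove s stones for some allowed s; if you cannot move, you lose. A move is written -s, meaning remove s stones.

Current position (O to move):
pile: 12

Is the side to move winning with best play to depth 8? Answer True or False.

p1 O@[12]: -2[10]-1* -4[8]-1
p2 X@[10]: -2[8]-1 -4[6]+1*
p3 O@[6]: -2[4]-1* -4[2]-1
p4 X@[4]: -2[2]-1 -4[0]+1*
p5 O@[0] terminal -1; root [12] d8

O winning at [12]: False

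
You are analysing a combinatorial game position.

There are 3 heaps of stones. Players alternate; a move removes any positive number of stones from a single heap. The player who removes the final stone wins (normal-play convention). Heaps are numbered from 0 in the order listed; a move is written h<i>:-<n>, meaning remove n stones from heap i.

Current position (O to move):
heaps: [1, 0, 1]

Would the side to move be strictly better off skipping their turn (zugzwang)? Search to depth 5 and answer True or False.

p1 O@[(1,0,1)]: h0:-1[(0,0,1)]-1* h2:-1[(1,0,0)]-1
p2 X@[(0,0,1)]: h2:-1[(0,0,0)]+1*
p3 O@[(0,0,0)] terminal -1; root [(1,0,1)] d5
if O skipped the turn, X would face:
~ p1 X@[(1,0,1)]: h0:-1[(0,0,1)]-1* h2:-1[(1,0,0)]-1
~ p2 O@[(0,0,1)]: h2:-1[(0,0,0)]+1*
~ p3 X@[(0,0,0)] terminal -1; root [(1,0,1)] d5
compare (O): move=-1 vs pass=+1

zugzwang((1,0,1), O) = True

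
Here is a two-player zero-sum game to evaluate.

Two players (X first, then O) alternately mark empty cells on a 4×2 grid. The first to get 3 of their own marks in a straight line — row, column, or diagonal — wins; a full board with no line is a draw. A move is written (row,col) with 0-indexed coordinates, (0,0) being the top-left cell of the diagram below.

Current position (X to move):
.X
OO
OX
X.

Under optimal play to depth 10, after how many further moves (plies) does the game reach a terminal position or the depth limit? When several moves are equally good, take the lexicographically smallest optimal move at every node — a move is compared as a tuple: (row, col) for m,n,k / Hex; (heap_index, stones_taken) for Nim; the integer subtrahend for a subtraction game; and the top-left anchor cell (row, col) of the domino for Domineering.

[.X/OO/OX/X.] X move#1: (0,0):+0/XX/OO/OX/X.*, (3,1):-1/.X/OO/OX/XX
[XX/OO/OX/X.] O move#2: (3,1):+0/XX/OO/OX/XO*
[XX/OO/OX/XO] end (terminal +0, X#3); searched .X/OO/OX/X. to 10

PV length from [.X/OO/OX/X.]: 2 plies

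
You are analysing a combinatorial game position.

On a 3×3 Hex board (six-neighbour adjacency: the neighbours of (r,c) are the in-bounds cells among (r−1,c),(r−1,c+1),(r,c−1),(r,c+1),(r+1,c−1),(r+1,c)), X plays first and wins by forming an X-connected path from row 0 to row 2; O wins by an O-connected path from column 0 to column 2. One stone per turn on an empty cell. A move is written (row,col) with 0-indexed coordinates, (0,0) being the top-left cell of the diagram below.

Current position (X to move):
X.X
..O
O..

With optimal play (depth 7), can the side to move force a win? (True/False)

[X.X/..O/O..] X move#1: (0,1):-1/XXX/..O/O..*, (1,0):-1/X.X/X.O/O.., (1,1):-1/X.X/.XO/O.., (2,1):-1/X.X/..O/OX., (2,2):-1/X.X/..O/O.X
[XXX/..O/O..] O move#2: (1,0):+1/XXX/O.O/O..*, (1,1):+1/XXX/.OO/O.., (2,1):+1/XXX/..O/OO., (2,2):+1/XXX/..O/O.O
[XXX/O.O/O..] X move#3: (1,1):-1/XXX/OXO/O..*, (2,1):-1/XXX/O.O/OX., (2,2):-1/XXX/O.O/O.X
[XXX/OXO/O..] O move#4: (2,1):+1/XXX/OXO/OO.*, (2,2):-1/XXX/OXO/O.O
[XXX/OXO/OO.] end (terminal -1, X#5); searched X.X/..O/O.. to 7

X winning at [X.X/..O/O..]: False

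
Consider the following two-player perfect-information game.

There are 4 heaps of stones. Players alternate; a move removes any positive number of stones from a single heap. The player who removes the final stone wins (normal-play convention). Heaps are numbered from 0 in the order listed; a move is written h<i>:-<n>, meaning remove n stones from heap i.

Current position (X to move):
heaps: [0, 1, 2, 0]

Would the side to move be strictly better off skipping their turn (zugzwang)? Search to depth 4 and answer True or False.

[(0,1,2,0)] X move#1: h1:-1:-1/(0,0,2,0), h2:-1:+1/(0,1,1,0)*, h2:-2:-1/(0,1,0,0)
[(0,1,1,0)] O move#2: h1:-1:-1/(0,0,1,0)*, h2:-1:-1/(0,1,0,0)
[(0,0,1,0)] X move#3: h2:-1:+1/(0,0,0,0)*
[(0,0,0,0)] end (terminal -1, O#4); searched (0,1,2,0) to 4
suppose X passes — search the same position with O to move:
pass> [(0,1,2,0)] O move#1: h1:-1:-1/(0,0,2,0), h2:-1:+1/(0,1,1,0)*, h2:-2:-1/(0,1,0,0)
pass> [(0,1,1,0)] X move#2: h1:-1:-1/(0,0,1,0)*, h2:-1:-1/(0,1,0,0)
pass> [(0,0,1,0)] O move#3: h2:-1:+1/(0,0,0,0)*
pass> [(0,0,0,0)] end (terminal -1, X#4); searched (0,1,2,0) to 4
for X: play +1, pass -1

zugzwang((0,1,2,0), X) = False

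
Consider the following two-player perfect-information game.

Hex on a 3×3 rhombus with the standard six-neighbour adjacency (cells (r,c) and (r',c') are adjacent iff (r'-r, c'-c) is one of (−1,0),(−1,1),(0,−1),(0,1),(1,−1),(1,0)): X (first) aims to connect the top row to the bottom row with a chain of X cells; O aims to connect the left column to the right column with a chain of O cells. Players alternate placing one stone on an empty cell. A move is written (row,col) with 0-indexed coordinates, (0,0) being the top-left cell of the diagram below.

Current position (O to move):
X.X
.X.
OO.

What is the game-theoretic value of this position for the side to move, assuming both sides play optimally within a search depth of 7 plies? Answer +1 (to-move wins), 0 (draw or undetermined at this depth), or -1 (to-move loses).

value(X.X/.X./OO., O) = +1

p1 O@[X.X/.X./OO.]: (0,1)[XOX/.X./OO.]+1* (1,0)[X.X/OX./OO.]+1 (1,2)[X.X/.XO/OO.]+1 (2,2)[X.X/.X./OOO]+1
p2 X@[XOX/.X./OO.]: (1,0)[XOX/XX./OO.]-1* (1,2)[XOX/.XX/OO.]-1 (2,2)[XOX/.X./OOX]-1
p3 O@[XOX/XX./OO.]: (1,2)[XOX/XXO/OO.]+1* (2,2)[XOX/XX./OOO]+1
p4 X@[XOX/XXO/OO.] terminal -1; root [X.X/.X./OO.] d7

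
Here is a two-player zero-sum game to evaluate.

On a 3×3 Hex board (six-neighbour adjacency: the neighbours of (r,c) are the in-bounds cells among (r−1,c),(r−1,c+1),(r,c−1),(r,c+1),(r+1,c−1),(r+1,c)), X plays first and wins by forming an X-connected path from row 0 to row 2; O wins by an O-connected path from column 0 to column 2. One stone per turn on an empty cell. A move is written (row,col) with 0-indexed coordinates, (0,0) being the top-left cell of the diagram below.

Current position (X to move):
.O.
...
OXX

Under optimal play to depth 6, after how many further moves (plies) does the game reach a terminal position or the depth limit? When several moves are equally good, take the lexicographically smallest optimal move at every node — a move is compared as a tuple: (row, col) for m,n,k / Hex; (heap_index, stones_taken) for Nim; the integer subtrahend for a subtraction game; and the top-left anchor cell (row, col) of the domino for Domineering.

ply 1, X at .O./.../OXX | (0,0)=-1→XO./.../OXX; (0,2)=+1→.OX/.../OXX*; (1,0)=-1→.O./X../OXX; (1,1)=-1→.O./.X./OXX; (1,2)=-1→.O./..X/OXX
ply 2, O at .OX/.../OXX | (0,0)=-1→OOX/.../OXX*; (1,0)=-1→.OX/O../OXX; (1,1)=-1→.OX/.O./OXX; (1,2)=-1→.OX/..O/OXX
ply 3, X at OOX/.../OXX | (1,0)=+1→OOX/X../OXX*; (1,1)=+1→OOX/.X./OXX; (1,2)=+1→OOX/..X/OXX
ply 4, O at OOX/X../OXX | (1,1)=-1→OOX/XO./OXX*; (1,2)=-1→OOX/X.O/OXX
ply 5, X at OOX/XO./OXX | (1,2)=+1→OOX/XOX/OXX*
ply 6: OOX/XOX/OXX is terminal -1 (O); from .O./.../OXX depth 6

PV length from [.O./.../OXX]: 5 plies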